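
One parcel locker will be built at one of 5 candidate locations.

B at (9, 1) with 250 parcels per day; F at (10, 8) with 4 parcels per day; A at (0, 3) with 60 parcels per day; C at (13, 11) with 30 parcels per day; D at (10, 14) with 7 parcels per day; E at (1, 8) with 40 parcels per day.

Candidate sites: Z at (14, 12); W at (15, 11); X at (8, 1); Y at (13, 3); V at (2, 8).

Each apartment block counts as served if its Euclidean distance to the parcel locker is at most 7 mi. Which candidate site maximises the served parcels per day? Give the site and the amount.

Coverage radius r = 7 mi; a point is covered iff (Δx)²+(Δy)² ≤ 7² = 49.
  Z (14, 12): covers {F, C, D} → 41
  W (15, 11): covers {F, C, D} → 41
  X (8, 1): covers {B} → 250
  Y (13, 3): covers {B, F} → 254
  V (2, 8): covers {A, E} → 100
Maximum coverage at Y: 254 parcels per day.

Y, covering 254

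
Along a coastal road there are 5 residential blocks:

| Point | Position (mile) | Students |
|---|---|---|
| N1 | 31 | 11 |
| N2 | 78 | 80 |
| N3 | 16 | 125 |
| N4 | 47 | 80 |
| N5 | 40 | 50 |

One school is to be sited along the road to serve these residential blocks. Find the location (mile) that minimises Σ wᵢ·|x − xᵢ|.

x = 40

For a sum of weighted absolute distances on a line, the optimum is the weighted median (not the mean). Total weight W = 346; half-weight = 173.
Sort by position and accumulate weight:
  mile 16 (N3, w=125) → cum 125
  mile 31 (N1, w=11) → cum 136
  mile 40 (N5, w=50) → cum 186  ≥ 173 → median here
  mile 47 (N4, w=80) → cum 266
  mile 78 (N2, w=80) → cum 346
Optimal location: mile 40.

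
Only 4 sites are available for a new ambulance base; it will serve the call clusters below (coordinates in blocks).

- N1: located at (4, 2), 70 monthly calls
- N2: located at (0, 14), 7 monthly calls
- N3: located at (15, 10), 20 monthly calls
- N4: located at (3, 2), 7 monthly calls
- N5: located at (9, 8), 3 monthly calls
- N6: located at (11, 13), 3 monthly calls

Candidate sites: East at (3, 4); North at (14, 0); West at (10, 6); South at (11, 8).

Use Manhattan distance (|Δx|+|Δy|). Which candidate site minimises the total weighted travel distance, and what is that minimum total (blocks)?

East, total 756 blocks

Total weighted distance at each candidate:
  East (3, 4): total = 756
  North (14, 0): total = 1434
  West (10, 6): total = 1116
  South (11, 8): total = 1268
Minimum is at East with total 756 blocks.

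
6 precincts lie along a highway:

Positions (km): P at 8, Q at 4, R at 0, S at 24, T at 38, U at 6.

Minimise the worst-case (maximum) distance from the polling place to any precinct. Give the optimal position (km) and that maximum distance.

The 1-center on a line is the midpoint of the two extreme points: leftmost at 0, rightmost at 38.
Optimal location = (0 + 38)/2 = 19; maximum distance = (38 − 0)/2 = 19.

location 19, max distance 19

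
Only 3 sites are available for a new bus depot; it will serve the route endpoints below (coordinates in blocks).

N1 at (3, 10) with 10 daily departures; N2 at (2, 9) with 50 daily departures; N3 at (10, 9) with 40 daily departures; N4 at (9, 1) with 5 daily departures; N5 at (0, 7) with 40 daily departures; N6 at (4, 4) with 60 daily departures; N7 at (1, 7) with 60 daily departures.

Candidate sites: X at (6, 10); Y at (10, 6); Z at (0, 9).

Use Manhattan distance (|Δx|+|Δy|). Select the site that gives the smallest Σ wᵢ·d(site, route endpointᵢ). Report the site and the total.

Z, total 1425 blocks

Total weighted distance at each candidate:
  X (6, 10): total = 1860
  Y (10, 6): total = 2330
  Z (0, 9): total = 1425
Minimum is at Z with total 1425 blocks.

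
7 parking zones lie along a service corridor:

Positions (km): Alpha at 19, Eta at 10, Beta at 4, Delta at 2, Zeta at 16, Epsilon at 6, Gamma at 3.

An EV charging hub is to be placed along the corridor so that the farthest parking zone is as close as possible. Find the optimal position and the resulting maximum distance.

The 1-center on a line is the midpoint of the two extreme points: leftmost at 2, rightmost at 19.
Optimal location = (2 + 19)/2 = 10.5; maximum distance = (19 − 2)/2 = 8.5.

location 10.5, max distance 8.5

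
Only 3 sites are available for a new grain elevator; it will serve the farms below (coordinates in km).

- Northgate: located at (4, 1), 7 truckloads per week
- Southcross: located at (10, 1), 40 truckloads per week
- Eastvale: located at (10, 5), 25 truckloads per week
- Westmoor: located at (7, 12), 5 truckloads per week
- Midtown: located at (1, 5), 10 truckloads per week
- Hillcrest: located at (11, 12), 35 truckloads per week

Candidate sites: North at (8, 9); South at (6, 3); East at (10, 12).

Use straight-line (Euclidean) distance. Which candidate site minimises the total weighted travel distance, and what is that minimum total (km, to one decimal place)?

Total weighted distance at each candidate:
  North (8, 9): total = 749.2
  South (6, 3): total = 770.0
  East (10, 12): total = 866.7
Minimum is at North with total 749.2 km.

North, total 749.2 km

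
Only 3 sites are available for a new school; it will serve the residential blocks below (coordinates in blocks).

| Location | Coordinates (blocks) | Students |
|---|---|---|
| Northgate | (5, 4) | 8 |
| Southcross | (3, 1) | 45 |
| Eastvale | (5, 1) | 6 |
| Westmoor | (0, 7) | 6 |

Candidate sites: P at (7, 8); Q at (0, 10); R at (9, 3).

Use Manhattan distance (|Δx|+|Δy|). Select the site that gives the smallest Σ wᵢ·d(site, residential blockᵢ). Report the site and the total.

R, total 514 blocks

Total weighted distance at each candidate:
  P (7, 8): total = 645
  Q (0, 10): total = 730
  R (9, 3): total = 514
Minimum is at R with total 514 blocks.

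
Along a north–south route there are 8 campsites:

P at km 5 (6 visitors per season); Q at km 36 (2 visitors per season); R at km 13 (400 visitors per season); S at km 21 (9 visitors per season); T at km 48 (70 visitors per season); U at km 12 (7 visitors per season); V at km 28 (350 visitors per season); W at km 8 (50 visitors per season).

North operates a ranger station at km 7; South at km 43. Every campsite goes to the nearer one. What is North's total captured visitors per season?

472

The indifferent point is the midpoint (7+43)/2 = 25; campsites left of it (closer to North at 7) go to North, those right go to South.
  P at 5 (w=6) → North
  W at 8 (w=50) → North
  U at 12 (w=7) → North
  R at 13 (w=400) → North
  S at 21 (w=9) → North
  V at 28 (w=350) → South
  Q at 36 (w=2) → South
  T at 48 (w=70) → South
North captures 472; South captures 422.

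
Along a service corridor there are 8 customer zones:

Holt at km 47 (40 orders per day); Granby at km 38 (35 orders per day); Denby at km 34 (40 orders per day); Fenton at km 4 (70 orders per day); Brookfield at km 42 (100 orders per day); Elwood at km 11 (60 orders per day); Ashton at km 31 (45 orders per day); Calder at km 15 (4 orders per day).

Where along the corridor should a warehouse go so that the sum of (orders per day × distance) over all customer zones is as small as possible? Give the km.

x = 34

For a sum of weighted absolute distances on a line, the optimum is the weighted median (not the mean). Total weight W = 394; half-weight = 197.
Sort by position and accumulate weight:
  km 4 (Fenton, w=70) → cum 70
  km 11 (Elwood, w=60) → cum 130
  km 15 (Calder, w=4) → cum 134
  km 31 (Ashton, w=45) → cum 179
  km 34 (Denby, w=40) → cum 219  ≥ 197 → median here
  km 38 (Granby, w=35) → cum 254
  km 42 (Brookfield, w=100) → cum 354
  km 47 (Holt, w=40) → cum 394
Optimal location: km 34.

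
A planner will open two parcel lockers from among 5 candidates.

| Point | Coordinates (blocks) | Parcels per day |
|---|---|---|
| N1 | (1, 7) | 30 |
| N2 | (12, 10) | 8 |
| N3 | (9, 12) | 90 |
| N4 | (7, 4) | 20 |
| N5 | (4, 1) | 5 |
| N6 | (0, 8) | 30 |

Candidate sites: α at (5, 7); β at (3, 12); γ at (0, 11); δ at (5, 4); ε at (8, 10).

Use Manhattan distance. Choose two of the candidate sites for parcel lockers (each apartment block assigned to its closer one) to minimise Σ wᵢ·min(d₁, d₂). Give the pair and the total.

{α, ε}, total 737

Evaluate every pair (each demand assigned to the nearer of the two):
  {α, ε}: total = 737
  {γ, ε}: total = 747
  {δ, ε}: total = 842
  {β, ε}: total = 922
  {α, β}: total = 1055
  {β, δ}: total = 1108
  {β, γ}: total = 1168
  {α, γ}: total = 1235
  {α, δ}: total = 1250
  {γ, δ}: total = 1304
Best pair: {α, ε} with total 737.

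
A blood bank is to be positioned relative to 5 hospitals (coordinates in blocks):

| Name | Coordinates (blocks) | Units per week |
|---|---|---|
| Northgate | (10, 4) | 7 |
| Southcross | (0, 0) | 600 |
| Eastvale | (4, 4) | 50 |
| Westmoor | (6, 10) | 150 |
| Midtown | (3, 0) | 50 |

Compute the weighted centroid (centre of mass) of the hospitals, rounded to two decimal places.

(1.54, 2.02)

The minimiser of Σwᵢ‖p−pᵢ‖² is the weighted centroid p* = (Σwᵢpᵢ)/(Σwᵢ).
Σwᵢ = 857.
Σwᵢxᵢ = 7·10 + 600·0 + 50·4 + 150·6 + 50·3 = 1320.
Σwᵢyᵢ = 7·4 + 600·0 + 50·4 + 150·10 + 50·0 = 1728.
x* = 1320/857 = 1.54, y* = 1728/857 = 2.02.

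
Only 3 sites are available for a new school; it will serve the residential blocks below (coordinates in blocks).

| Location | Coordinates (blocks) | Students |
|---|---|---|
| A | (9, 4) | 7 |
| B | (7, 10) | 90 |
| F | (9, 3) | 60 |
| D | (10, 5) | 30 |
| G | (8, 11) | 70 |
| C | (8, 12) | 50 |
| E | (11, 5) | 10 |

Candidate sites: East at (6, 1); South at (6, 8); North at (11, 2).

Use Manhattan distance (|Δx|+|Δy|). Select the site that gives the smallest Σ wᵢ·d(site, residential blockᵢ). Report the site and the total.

South, total 1739 blocks

Total weighted distance at each candidate:
  East (6, 1): total = 3062
  South (6, 8): total = 1739
  North (11, 2): total = 2928
Minimum is at South with total 1739 blocks.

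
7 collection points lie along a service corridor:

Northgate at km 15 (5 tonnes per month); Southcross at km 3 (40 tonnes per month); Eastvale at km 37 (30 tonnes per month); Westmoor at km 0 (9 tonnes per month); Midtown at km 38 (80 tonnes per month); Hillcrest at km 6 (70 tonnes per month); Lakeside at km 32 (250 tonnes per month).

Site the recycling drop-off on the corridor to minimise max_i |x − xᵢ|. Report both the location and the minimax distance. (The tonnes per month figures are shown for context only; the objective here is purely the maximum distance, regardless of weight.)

location 19, max distance 19

The 1-center on a line is the midpoint of the two extreme points: leftmost at 0, rightmost at 38.
Optimal location = (0 + 38)/2 = 19; maximum distance = (38 − 0)/2 = 19.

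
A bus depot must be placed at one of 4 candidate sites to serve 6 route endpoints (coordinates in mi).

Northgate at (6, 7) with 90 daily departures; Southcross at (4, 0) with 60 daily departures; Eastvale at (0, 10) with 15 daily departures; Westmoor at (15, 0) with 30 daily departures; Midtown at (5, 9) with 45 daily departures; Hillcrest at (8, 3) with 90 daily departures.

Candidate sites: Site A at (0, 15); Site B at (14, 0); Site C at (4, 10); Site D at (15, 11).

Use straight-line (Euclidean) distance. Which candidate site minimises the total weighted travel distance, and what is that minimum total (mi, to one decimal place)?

Total weighted distance at each candidate:
  Site A (0, 15): total = 4192.3
  Site B (14, 0): total = 3021.3
  Site C (4, 10): total = 2219.7
  Site D (15, 11): total = 3790.9
Minimum is at Site C with total 2219.7 mi.

Site C, total 2219.7 mi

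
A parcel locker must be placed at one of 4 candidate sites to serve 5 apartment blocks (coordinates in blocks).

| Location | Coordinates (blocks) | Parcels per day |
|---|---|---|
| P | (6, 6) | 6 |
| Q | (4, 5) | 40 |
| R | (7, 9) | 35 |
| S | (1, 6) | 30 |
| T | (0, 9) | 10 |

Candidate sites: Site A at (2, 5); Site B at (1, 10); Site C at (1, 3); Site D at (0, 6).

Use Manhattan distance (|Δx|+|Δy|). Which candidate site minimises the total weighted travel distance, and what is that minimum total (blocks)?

Site A, total 545 blocks

Total weighted distance at each candidate:
  Site A (2, 5): total = 545
  Site B (1, 10): total = 759
  Site C (1, 3): total = 828
  Site D (0, 6): total = 646
Minimum is at Site A with total 545 blocks.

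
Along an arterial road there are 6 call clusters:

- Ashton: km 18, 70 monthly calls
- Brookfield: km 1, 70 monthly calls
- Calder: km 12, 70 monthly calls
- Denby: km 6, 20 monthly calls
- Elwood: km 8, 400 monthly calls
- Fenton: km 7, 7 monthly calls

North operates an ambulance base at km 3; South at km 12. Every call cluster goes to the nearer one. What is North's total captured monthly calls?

97

The indifferent point is the midpoint (3+12)/2 = 7.5; call clusters left of it (closer to North at 3) go to North, those right go to South.
  Brookfield at 1 (w=70) → North
  Denby at 6 (w=20) → North
  Fenton at 7 (w=7) → North
  Elwood at 8 (w=400) → South
  Calder at 12 (w=70) → South
  Ashton at 18 (w=70) → South
North captures 97; South captures 540.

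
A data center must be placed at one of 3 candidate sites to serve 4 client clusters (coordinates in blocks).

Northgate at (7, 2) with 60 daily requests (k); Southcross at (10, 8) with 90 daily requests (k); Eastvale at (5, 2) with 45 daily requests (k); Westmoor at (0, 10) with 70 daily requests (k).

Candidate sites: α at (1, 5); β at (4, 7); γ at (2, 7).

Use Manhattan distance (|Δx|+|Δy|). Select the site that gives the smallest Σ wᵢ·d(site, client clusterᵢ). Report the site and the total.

Total weighted distance at each candidate:
  α (1, 5): total = 2355
  β (4, 7): total = 1870
  γ (2, 7): total = 2120
Minimum is at β with total 1870 blocks.

β, total 1870 blocks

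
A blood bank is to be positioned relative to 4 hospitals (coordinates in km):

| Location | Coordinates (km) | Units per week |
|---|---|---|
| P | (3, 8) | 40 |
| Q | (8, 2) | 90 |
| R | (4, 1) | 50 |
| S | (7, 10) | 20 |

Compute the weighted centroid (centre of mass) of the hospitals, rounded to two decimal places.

The minimiser of Σwᵢ‖p−pᵢ‖² is the weighted centroid p* = (Σwᵢpᵢ)/(Σwᵢ).
Σwᵢ = 200.
Σwᵢxᵢ = 40·3 + 90·8 + 50·4 + 20·7 = 1180.
Σwᵢyᵢ = 40·8 + 90·2 + 50·1 + 20·10 = 750.
x* = 1180/200 = 5.90, y* = 750/200 = 3.75.

(5.90, 3.75)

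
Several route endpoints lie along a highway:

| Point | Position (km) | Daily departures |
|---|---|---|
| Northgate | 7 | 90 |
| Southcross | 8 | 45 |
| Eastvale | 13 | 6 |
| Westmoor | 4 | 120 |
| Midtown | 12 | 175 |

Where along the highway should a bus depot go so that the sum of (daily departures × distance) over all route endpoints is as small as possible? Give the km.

x = 8

For a sum of weighted absolute distances on a line, the optimum is the weighted median (not the mean). Total weight W = 436; half-weight = 218.
Sort by position and accumulate weight:
  km 4 (Westmoor, w=120) → cum 120
  km 7 (Northgate, w=90) → cum 210
  km 8 (Southcross, w=45) → cum 255  ≥ 218 → median here
  km 12 (Midtown, w=175) → cum 430
  km 13 (Eastvale, w=6) → cum 436
Optimal location: km 8.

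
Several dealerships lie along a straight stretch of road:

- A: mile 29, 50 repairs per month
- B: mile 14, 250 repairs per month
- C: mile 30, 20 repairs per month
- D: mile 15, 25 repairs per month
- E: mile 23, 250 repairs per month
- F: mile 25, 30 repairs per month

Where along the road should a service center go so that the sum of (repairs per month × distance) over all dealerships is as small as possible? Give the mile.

x = 23

For a sum of weighted absolute distances on a line, the optimum is the weighted median (not the mean). Total weight W = 625; half-weight = 312.5.
Sort by position and accumulate weight:
  mile 14 (B, w=250) → cum 250
  mile 15 (D, w=25) → cum 275
  mile 23 (E, w=250) → cum 525  ≥ 312.5 → median here
  mile 25 (F, w=30) → cum 555
  mile 29 (A, w=50) → cum 605
  mile 30 (C, w=20) → cum 625
Optimal location: mile 23.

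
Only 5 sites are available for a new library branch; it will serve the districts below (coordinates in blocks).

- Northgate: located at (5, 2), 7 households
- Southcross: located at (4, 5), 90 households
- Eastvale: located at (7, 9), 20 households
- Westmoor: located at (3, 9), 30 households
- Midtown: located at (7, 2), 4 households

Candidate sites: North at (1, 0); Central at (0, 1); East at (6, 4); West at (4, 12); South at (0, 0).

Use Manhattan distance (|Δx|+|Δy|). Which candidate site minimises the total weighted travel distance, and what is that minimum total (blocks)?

East, total 663 blocks

Total weighted distance at each candidate:
  North (1, 0): total = 1424
  Central (0, 1): total = 1424
  East (6, 4): total = 663
  West (4, 12): total = 999
  South (0, 0): total = 1575
Minimum is at East with total 663 blocks.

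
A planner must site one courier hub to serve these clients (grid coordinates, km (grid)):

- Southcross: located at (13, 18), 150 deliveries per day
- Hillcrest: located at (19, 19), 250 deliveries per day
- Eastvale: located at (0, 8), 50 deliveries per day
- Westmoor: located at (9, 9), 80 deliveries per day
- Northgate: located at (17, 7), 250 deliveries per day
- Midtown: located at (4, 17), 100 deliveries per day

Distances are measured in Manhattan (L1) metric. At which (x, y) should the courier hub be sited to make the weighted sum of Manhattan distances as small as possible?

Manhattan distance separates: Σwᵢ(|x−xᵢ|+|y−yᵢ|) = Σwᵢ|x−xᵢ| + Σwᵢ|y−yᵢ|, so x and y are optimised independently as 1-D weighted medians.
Total weight W = 880; half = 440.
x-coordinate, sorted with cumulative weight:
  x=0 (Eastvale, w=50) cum 50
  x=4 (Midtown, w=100) cum 150
  x=9 (Westmoor, w=80) cum 230
  x=13 (Southcross, w=150) cum 380
  x=17 (Northgate, w=250) cum 630  ← median
  x=19 (Hillcrest, w=250) cum 880
⇒ x* = 17
y-coordinate, sorted with cumulative weight:
  y=7 (Northgate, w=250) cum 250
  y=8 (Eastvale, w=50) cum 300
  y=9 (Westmoor, w=80) cum 380
  y=17 (Midtown, w=100) cum 480  ← median
  y=18 (Southcross, w=150) cum 630
  y=19 (Hillcrest, w=250) cum 880
⇒ y* = 17

(17, 17)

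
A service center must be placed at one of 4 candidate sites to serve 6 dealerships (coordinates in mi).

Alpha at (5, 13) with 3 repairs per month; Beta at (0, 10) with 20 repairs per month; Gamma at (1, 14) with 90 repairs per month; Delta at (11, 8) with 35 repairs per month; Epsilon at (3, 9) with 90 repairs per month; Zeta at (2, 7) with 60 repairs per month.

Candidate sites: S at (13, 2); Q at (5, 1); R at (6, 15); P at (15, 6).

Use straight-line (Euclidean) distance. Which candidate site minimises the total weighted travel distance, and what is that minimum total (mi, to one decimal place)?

R, total 2063.3 mi

Total weighted distance at each candidate:
  S (13, 2): total = 3918.4
  Q (5, 1): total = 2933.4
  R (6, 15): total = 2063.3
  P (15, 6): total = 3850.4
Minimum is at R with total 2063.3 mi.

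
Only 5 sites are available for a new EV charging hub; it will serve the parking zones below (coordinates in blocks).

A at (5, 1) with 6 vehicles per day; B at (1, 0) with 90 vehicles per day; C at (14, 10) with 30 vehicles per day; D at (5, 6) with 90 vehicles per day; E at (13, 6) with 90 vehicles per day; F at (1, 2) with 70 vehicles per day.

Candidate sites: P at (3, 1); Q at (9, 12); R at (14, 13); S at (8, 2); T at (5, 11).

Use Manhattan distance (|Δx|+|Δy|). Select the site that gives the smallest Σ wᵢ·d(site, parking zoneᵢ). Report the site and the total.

Total weighted distance at each candidate:
  P (3, 1): total = 3072
  Q (9, 12): total = 5160
  R (14, 13): total = 6396
  S (8, 2): total = 3184
  T (5, 11): total = 4240
Minimum is at P with total 3072 blocks.

P, total 3072 blocks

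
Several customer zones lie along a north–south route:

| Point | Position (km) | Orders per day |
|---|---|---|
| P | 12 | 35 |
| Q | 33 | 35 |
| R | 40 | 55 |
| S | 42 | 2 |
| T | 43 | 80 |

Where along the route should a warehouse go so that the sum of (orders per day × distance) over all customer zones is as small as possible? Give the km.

x = 40

For a sum of weighted absolute distances on a line, the optimum is the weighted median (not the mean). Total weight W = 207; half-weight = 103.5.
Sort by position and accumulate weight:
  km 12 (P, w=35) → cum 35
  km 33 (Q, w=35) → cum 70
  km 40 (R, w=55) → cum 125  ≥ 103.5 → median here
  km 42 (S, w=2) → cum 127
  km 43 (T, w=80) → cum 207
Optimal location: km 40.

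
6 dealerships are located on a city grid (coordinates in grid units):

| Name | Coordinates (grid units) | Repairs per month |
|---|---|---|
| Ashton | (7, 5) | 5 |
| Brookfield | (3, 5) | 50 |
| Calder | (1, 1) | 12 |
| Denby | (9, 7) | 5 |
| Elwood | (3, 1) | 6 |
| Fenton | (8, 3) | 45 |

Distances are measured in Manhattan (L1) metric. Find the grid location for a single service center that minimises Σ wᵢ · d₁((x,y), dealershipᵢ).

(3, 3)

Manhattan distance separates: Σwᵢ(|x−xᵢ|+|y−yᵢ|) = Σwᵢ|x−xᵢ| + Σwᵢ|y−yᵢ|, so x and y are optimised independently as 1-D weighted medians.
Total weight W = 123; half = 61.5.
x-coordinate, sorted with cumulative weight:
  x=1 (Calder, w=12) cum 12
  x=3 (Brookfield, w=50) cum 62  ← median
  x=3 (Elwood, w=6) cum 68
  x=7 (Ashton, w=5) cum 73
  x=8 (Fenton, w=45) cum 118
  x=9 (Denby, w=5) cum 123
⇒ x* = 3
y-coordinate, sorted with cumulative weight:
  y=1 (Calder, w=12) cum 12
  y=1 (Elwood, w=6) cum 18
  y=3 (Fenton, w=45) cum 63  ← median
  y=5 (Ashton, w=5) cum 68
  y=5 (Brookfield, w=50) cum 118
  y=7 (Denby, w=5) cum 123
⇒ y* = 3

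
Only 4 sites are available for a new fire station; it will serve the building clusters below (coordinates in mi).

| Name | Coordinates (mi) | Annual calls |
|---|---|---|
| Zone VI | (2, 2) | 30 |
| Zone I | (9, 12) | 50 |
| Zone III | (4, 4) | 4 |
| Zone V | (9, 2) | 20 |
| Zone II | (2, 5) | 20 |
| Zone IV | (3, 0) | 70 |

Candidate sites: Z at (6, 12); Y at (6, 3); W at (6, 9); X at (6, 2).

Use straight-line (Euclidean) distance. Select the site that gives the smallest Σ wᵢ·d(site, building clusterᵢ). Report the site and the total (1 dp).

Total weighted distance at each candidate:
  Z (6, 12): total = 1742.0
  Y (6, 3): total = 1056.7
  W (6, 9): total = 1405.1
  X (6, 2): total = 1065.7
Minimum is at Y with total 1056.7 mi.

Y, total 1056.7 mi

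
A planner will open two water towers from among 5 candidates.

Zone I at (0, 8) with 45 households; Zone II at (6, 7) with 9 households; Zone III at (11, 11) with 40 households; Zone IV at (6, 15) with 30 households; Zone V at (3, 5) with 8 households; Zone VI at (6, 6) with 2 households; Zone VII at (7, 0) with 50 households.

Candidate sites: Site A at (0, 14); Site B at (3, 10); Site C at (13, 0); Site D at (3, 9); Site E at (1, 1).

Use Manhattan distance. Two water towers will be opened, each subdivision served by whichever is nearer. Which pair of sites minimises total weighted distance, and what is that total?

Evaluate every pair (each demand assigned to the nearer of the two):
  {Site B, Site C}: total = 1233
  {Site C, Site D}: total = 1239
  {Site B, Site E}: total = 1283
  {Site D, Site E}: total = 1289
  {Site B, Site D}: total = 1519
  {Site A, Site D}: total = 1529
  {Site A, Site C}: total = 1539
  {Site A, Site E}: total = 1557
  {Site A, Site B}: total = 1603
  {Site C, Site E}: total = 1917
Best pair: {Site B, Site C} with total 1233.

{Site B, Site C}, total 1233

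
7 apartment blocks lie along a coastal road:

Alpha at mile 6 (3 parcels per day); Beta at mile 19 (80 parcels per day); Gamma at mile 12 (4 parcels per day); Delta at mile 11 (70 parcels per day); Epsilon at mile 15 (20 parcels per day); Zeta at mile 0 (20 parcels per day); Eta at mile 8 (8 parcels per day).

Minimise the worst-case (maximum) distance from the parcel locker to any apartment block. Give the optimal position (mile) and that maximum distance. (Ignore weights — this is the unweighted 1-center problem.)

location 9.5, max distance 9.5

The 1-center on a line is the midpoint of the two extreme points: leftmost at 0, rightmost at 19.
Optimal location = (0 + 19)/2 = 9.5; maximum distance = (19 − 0)/2 = 9.5.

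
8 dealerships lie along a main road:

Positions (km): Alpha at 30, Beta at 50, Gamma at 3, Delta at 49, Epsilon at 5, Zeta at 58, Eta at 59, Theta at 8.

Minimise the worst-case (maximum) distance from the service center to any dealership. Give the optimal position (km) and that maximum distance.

The 1-center on a line is the midpoint of the two extreme points: leftmost at 3, rightmost at 59.
Optimal location = (3 + 59)/2 = 31; maximum distance = (59 − 3)/2 = 28.

location 31, max distance 28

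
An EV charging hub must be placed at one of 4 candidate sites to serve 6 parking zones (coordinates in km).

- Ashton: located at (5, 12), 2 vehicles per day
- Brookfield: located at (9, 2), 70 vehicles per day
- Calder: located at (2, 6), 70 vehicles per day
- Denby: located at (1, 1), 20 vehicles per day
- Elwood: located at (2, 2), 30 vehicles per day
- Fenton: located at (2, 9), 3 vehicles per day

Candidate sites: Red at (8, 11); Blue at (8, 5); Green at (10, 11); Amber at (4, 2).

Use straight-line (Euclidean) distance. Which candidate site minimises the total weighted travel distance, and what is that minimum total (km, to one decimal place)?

Amber, total 828.2 km

Total weighted distance at each candidate:
  Red (8, 11): total = 1774.5
  Blue (8, 5): total = 1046.5
  Green (10, 11): total = 1959.5
  Amber (4, 2): total = 828.2
Minimum is at Amber with total 828.2 km.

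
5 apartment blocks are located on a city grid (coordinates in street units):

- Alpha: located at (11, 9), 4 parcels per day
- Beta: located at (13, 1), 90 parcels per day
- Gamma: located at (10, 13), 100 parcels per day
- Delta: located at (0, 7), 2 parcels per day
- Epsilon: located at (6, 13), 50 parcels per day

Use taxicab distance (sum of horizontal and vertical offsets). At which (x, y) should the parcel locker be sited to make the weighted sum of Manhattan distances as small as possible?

(10, 13)

Manhattan distance separates: Σwᵢ(|x−xᵢ|+|y−yᵢ|) = Σwᵢ|x−xᵢ| + Σwᵢ|y−yᵢ|, so x and y are optimised independently as 1-D weighted medians.
Total weight W = 246; half = 123.
x-coordinate, sorted with cumulative weight:
  x=0 (Delta, w=2) cum 2
  x=6 (Epsilon, w=50) cum 52
  x=10 (Gamma, w=100) cum 152  ← median
  x=11 (Alpha, w=4) cum 156
  x=13 (Beta, w=90) cum 246
⇒ x* = 10
y-coordinate, sorted with cumulative weight:
  y=1 (Beta, w=90) cum 90
  y=7 (Delta, w=2) cum 92
  y=9 (Alpha, w=4) cum 96
  y=13 (Gamma, w=100) cum 196  ← median
  y=13 (Epsilon, w=50) cum 246
⇒ y* = 13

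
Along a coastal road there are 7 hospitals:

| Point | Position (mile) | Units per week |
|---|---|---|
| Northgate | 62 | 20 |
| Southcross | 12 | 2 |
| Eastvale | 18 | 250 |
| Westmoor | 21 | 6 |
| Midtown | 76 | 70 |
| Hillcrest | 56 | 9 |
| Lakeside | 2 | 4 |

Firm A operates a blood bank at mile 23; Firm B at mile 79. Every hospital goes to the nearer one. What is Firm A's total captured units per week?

The indifferent point is the midpoint (23+79)/2 = 51; hospitals left of it (closer to Firm A at 23) go to Firm A, those right go to Firm B.
  Lakeside at 2 (w=4) → Firm A
  Southcross at 12 (w=2) → Firm A
  Eastvale at 18 (w=250) → Firm A
  Westmoor at 21 (w=6) → Firm A
  Hillcrest at 56 (w=9) → Firm B
  Northgate at 62 (w=20) → Firm B
  Midtown at 76 (w=70) → Firm B
Firm A captures 262; Firm B captures 99.

262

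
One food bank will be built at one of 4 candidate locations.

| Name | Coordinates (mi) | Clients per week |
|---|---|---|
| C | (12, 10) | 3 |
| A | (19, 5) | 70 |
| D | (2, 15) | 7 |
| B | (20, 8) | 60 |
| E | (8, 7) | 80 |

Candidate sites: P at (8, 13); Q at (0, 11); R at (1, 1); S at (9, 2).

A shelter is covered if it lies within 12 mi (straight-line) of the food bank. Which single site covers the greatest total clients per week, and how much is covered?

S, covering 153

Coverage radius r = 12 mi; a point is covered iff (Δx)²+(Δy)² ≤ 12² = 144.
  P (8, 13): covers {C, D, E} → 90
  Q (0, 11): covers {D, E} → 87
  R (1, 1): covers {E} → 80
  S (9, 2): covers {C, A, E} → 153
Maximum coverage at S: 153 clients per week.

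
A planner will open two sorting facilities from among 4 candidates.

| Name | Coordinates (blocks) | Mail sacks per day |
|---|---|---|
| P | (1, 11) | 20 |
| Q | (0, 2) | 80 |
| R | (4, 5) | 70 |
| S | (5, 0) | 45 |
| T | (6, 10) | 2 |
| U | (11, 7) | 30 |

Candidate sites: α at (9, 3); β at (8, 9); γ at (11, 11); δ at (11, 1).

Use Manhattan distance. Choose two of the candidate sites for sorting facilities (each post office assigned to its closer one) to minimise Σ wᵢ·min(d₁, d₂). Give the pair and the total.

Evaluate every pair (each demand assigned to the nearer of the two):
  {α, γ}: total = 1937
  {α, β}: total = 1941
  {α, δ}: total = 2125
  {β, δ}: total = 2171
  {γ, δ}: total = 2377
  {β, γ}: total = 2606
Best pair: {α, γ} with total 1937.

{α, γ}, total 1937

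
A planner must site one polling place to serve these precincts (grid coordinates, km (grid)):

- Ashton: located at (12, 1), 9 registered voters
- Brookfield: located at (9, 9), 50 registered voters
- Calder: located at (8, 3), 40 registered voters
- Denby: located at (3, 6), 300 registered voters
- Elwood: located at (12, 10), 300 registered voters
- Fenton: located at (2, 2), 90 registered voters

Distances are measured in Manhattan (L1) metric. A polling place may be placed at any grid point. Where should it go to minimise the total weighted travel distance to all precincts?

(8, 6)

Manhattan distance separates: Σwᵢ(|x−xᵢ|+|y−yᵢ|) = Σwᵢ|x−xᵢ| + Σwᵢ|y−yᵢ|, so x and y are optimised independently as 1-D weighted medians.
Total weight W = 789; half = 394.5.
x-coordinate, sorted with cumulative weight:
  x=2 (Fenton, w=90) cum 90
  x=3 (Denby, w=300) cum 390
  x=8 (Calder, w=40) cum 430  ← median
  x=9 (Brookfield, w=50) cum 480
  x=12 (Ashton, w=9) cum 489
  x=12 (Elwood, w=300) cum 789
⇒ x* = 8
y-coordinate, sorted with cumulative weight:
  y=1 (Ashton, w=9) cum 9
  y=2 (Fenton, w=90) cum 99
  y=3 (Calder, w=40) cum 139
  y=6 (Denby, w=300) cum 439  ← median
  y=9 (Brookfield, w=50) cum 489
  y=10 (Elwood, w=300) cum 789
⇒ y* = 6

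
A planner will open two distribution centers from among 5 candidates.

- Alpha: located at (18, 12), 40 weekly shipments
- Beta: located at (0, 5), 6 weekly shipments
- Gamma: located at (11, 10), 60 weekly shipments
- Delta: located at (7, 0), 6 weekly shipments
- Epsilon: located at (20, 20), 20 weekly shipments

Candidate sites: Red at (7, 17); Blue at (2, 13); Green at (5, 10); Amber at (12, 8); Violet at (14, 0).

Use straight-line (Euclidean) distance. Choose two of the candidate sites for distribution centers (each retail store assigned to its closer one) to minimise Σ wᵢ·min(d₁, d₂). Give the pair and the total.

{Green, Amber}, total 810.1

Evaluate every pair (each demand assigned to the nearer of the two):
  {Green, Amber}: total = 810.1
  {Blue, Amber}: total = 817.1
  {Red, Amber}: total = 820.3
  {Amber, Violet}: total = 827.3
  {Red, Green}: total = 1213.8
  {Green, Violet}: total = 1310.9
  {Blue, Green}: total = 1350.3
  {Red, Violet}: total = 1359.2
  {Red, Blue}: total = 1366.9
  {Blue, Violet}: total = 1552.9
Best pair: {Green, Amber} with total 810.1.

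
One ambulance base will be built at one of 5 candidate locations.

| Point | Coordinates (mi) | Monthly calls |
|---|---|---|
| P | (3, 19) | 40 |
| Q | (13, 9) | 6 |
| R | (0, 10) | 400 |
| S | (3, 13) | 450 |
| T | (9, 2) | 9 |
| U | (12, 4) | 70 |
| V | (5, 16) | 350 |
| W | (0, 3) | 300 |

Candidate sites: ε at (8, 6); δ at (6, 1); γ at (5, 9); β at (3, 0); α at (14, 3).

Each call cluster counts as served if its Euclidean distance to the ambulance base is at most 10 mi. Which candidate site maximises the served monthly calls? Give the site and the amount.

Coverage radius r = 10 mi; a point is covered iff (Δx)²+(Δy)² ≤ 10² = 100.
  ε (8, 6): covers {Q, R, S, T, U, W} → 1235
  δ (6, 1): covers {T, U, W} → 379
  γ (5, 9): covers {Q, R, S, T, U, V, W} → 1585
  β (3, 0): covers {T, U, W} → 379
  α (14, 3): covers {Q, T, U} → 85
Maximum coverage at γ: 1585 monthly calls.

γ, covering 1585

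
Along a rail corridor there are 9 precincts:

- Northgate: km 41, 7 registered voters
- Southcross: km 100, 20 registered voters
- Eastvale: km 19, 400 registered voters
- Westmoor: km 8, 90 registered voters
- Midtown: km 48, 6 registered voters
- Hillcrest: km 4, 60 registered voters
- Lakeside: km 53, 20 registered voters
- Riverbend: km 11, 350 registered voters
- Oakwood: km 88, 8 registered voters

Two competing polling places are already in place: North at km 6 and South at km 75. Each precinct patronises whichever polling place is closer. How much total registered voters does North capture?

The indifferent point is the midpoint (6+75)/2 = 40.5; precincts left of it (closer to North at 6) go to North, those right go to South.
  Hillcrest at 4 (w=60) → North
  Westmoor at 8 (w=90) → North
  Riverbend at 11 (w=350) → North
  Eastvale at 19 (w=400) → North
  Northgate at 41 (w=7) → South
  Midtown at 48 (w=6) → South
  Lakeside at 53 (w=20) → South
  Oakwood at 88 (w=8) → South
  Southcross at 100 (w=20) → South
North captures 900; South captures 61.

900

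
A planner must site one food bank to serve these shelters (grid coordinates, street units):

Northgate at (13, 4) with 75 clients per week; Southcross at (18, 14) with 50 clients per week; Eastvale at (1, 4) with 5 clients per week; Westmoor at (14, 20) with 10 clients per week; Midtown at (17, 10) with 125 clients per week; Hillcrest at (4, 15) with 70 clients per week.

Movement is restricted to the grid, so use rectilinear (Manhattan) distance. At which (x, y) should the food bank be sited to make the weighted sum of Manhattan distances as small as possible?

(17, 10)

Manhattan distance separates: Σwᵢ(|x−xᵢ|+|y−yᵢ|) = Σwᵢ|x−xᵢ| + Σwᵢ|y−yᵢ|, so x and y are optimised independently as 1-D weighted medians.
Total weight W = 335; half = 167.5.
x-coordinate, sorted with cumulative weight:
  x=1 (Eastvale, w=5) cum 5
  x=4 (Hillcrest, w=70) cum 75
  x=13 (Northgate, w=75) cum 150
  x=14 (Westmoor, w=10) cum 160
  x=17 (Midtown, w=125) cum 285  ← median
  x=18 (Southcross, w=50) cum 335
⇒ x* = 17
y-coordinate, sorted with cumulative weight:
  y=4 (Northgate, w=75) cum 75
  y=4 (Eastvale, w=5) cum 80
  y=10 (Midtown, w=125) cum 205  ← median
  y=14 (Southcross, w=50) cum 255
  y=15 (Hillcrest, w=70) cum 325
  y=20 (Westmoor, w=10) cum 335
⇒ y* = 10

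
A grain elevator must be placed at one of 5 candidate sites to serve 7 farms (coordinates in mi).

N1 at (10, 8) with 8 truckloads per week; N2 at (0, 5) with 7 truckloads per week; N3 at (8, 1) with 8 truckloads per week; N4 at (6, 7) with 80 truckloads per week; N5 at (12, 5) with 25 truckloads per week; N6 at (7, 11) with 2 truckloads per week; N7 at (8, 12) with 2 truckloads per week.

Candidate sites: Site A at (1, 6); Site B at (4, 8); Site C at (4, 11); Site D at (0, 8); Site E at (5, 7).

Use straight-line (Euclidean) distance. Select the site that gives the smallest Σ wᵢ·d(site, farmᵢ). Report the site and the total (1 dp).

Total weighted distance at each candidate:
  Site A (1, 6): total = 870.6
  Site B (4, 8): total = 559.8
  Site C (4, 11): total = 812.3
  Site D (0, 8): total = 1015.0
  Site E (5, 7): total = 414.8
Minimum is at Site E with total 414.8 mi.

Site E, total 414.8 mi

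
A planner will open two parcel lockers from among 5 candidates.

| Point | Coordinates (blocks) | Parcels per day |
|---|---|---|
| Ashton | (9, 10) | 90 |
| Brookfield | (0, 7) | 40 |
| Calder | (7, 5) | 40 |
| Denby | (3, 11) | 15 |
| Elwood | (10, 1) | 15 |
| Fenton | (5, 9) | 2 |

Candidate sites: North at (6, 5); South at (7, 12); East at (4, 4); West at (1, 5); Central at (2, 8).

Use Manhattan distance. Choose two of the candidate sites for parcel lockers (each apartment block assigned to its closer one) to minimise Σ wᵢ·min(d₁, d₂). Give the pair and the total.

Evaluate every pair (each demand assigned to the nearer of the two):
  {North, South}: total = 925
  {South, West}: total = 1000
  {South, East}: total = 1020
  {South, Central}: total = 1038
  {North, Central}: total = 1068
  {North, West}: total = 1130
  {North, East}: total = 1290
  {East, Central}: total = 1293
  {West, Central}: total = 1433
  {East, West}: total = 1537
Best pair: {North, South} with total 925.

{North, South}, total 925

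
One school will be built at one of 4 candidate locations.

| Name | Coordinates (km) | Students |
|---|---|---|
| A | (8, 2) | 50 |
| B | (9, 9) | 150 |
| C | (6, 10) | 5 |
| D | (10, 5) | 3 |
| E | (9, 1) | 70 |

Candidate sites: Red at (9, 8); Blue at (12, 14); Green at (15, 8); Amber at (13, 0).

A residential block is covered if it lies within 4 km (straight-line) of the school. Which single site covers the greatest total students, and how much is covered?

Coverage radius r = 4 km; a point is covered iff (Δx)²+(Δy)² ≤ 4² = 16.
  Red (9, 8): covers {B, C, D} → 158
  Blue (12, 14): covers {none} → 0
  Green (15, 8): covers {none} → 0
  Amber (13, 0): covers {none} → 0
Maximum coverage at Red: 158 students.

Red, covering 158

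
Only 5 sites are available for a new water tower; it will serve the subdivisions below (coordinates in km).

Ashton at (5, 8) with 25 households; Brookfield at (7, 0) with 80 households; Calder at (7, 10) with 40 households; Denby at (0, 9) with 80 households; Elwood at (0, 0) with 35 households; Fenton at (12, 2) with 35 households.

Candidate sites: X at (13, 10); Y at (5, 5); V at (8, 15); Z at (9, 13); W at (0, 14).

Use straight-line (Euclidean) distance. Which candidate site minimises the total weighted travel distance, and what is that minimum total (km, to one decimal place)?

Total weighted distance at each candidate:
  X (13, 10): total = 3278.4
  Y (5, 5): total = 1747.5
  V (8, 15): total = 3468.1
  Z (9, 13): total = 3096.9
  W (0, 14): total = 3253.9
Minimum is at Y with total 1747.5 km.

Y, total 1747.5 km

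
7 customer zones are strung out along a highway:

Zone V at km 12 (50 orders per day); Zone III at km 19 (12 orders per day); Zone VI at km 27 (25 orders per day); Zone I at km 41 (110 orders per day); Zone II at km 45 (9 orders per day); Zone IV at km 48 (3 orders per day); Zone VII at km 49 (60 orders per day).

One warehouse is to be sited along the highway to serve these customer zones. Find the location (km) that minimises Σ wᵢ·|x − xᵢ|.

x = 41

For a sum of weighted absolute distances on a line, the optimum is the weighted median (not the mean). Total weight W = 269; half-weight = 134.5.
Sort by position and accumulate weight:
  km 12 (Zone V, w=50) → cum 50
  km 19 (Zone III, w=12) → cum 62
  km 27 (Zone VI, w=25) → cum 87
  km 41 (Zone I, w=110) → cum 197  ≥ 134.5 → median here
  km 45 (Zone II, w=9) → cum 206
  km 48 (Zone IV, w=3) → cum 209
  km 49 (Zone VII, w=60) → cum 269
Optimal location: km 41.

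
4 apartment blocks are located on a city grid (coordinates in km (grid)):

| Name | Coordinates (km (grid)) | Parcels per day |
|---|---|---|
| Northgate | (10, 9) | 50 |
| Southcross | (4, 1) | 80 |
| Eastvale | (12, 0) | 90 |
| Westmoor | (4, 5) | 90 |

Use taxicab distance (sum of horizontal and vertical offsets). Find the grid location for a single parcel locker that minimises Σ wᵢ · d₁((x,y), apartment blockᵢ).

(4, 1)

Manhattan distance separates: Σwᵢ(|x−xᵢ|+|y−yᵢ|) = Σwᵢ|x−xᵢ| + Σwᵢ|y−yᵢ|, so x and y are optimised independently as 1-D weighted medians.
Total weight W = 310; half = 155.
x-coordinate, sorted with cumulative weight:
  x=4 (Southcross, w=80) cum 80
  x=4 (Westmoor, w=90) cum 170  ← median
  x=10 (Northgate, w=50) cum 220
  x=12 (Eastvale, w=90) cum 310
⇒ x* = 4
y-coordinate, sorted with cumulative weight:
  y=0 (Eastvale, w=90) cum 90
  y=1 (Southcross, w=80) cum 170  ← median
  y=5 (Westmoor, w=90) cum 260
  y=9 (Northgate, w=50) cum 310
⇒ y* = 1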